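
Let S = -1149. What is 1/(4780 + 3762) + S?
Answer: -9814757/8542 ≈ -1149.0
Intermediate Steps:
1/(4780 + 3762) + S = 1/(4780 + 3762) - 1149 = 1/8542 - 1149 = -9814757/8542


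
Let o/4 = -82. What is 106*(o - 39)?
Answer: -38902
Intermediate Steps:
o = -328 (o = 4*(-82) = -328)
106*(o - 39) = 106*(-328 - 39) = 106*(-367) = -38902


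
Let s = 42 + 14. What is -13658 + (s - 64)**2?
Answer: -13594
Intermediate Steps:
s = 56
-13658 + (s - 64)**2 = -13658 + (56 - 64)**2 = -13658 + (-8)**2 = -13658 + 64 = -13594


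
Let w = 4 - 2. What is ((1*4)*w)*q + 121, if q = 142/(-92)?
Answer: 2499/23 ≈ 108.65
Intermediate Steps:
w = 2
q = -71/46 (q = 142*(-1/92) = -71/46 ≈ -1.5435)
((1*4)*w)*q + 121 = ((1*4)*2)*(-71/46) + 121 = (4*2)*(-71/46) + 121 = 8*(-71/46) + 121 = -284/23 + 121 = 2499/23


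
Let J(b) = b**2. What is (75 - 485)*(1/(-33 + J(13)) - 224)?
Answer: 6244915/68 ≈ 91837.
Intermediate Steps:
(75 - 485)*(1/(-33 + J(13)) - 224) = (75 - 485)*(1/(-33 + 13**2) - 224) = -410*(1/(-33 + 169) - 224) = -410*(1/136 - 224) = -410*(-30463/136) = 6244915/68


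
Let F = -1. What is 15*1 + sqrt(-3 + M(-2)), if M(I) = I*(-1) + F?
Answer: 15 + I*sqrt(2) ≈ 15.0 + 1.4142*I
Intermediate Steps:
M(I) = -1 - I (M(I) = I*(-1) - 1 = -I - 1 = -1 - I)
15*1 + sqrt(-3 + M(-2)) = 15*1 + sqrt(-3 + (-1 - 1*(-2))) = 15 + sqrt(-3 + (-1 + 2)) = 15 + sqrt(-3 + 1) = 15 + sqrt(-2) = 15 + I*sqrt(2)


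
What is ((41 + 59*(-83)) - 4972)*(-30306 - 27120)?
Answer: 564382728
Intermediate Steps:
((41 + 59*(-83)) - 4972)*(-30306 - 27120) = ((41 - 4897) - 4972)*(-57426) = (-4856 - 4972)*(-57426) = -9828*(-57426) = 564382728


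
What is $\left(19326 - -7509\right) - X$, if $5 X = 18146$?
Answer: $\frac{116029}{5} \approx 23206.0$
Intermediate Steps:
$X = \frac{18146}{5}$ ($X = \frac{1}{5} \cdot 18146 = \frac{18146}{5} \approx 3629.2$)
$\left(19326 - -7509\right) - X = \left(19326 - -7509\right) - \frac{18146}{5} = \left(19326 + 7509\right) - \frac{18146}{5} = 26835 - \frac{18146}{5} = \frac{116029}{5}$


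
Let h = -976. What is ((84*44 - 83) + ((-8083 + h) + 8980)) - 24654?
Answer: -21120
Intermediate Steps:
((84*44 - 83) + ((-8083 + h) + 8980)) - 24654 = ((84*44 - 83) + ((-8083 - 976) + 8980)) - 24654 = ((3696 - 83) + (-9059 + 8980)) - 24654 = (3613 - 79) - 24654 = 3534 - 24654 = -21120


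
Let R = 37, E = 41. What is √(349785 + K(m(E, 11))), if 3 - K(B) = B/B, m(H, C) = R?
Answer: √349787 ≈ 591.43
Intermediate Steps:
m(H, C) = 37
K(B) = 2 (K(B) = 3 - B/B = 3 - 1*1 = 3 - 1 = 2)
√(349785 + K(m(E, 11))) = √(349785 + 2) = √349787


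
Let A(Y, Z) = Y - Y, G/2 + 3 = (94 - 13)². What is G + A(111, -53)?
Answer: 13116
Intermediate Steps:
G = 13116 (G = -6 + 2*(94 - 13)² = -6 + 2*81² = -6 + 2*6561 = -6 + 13122 = 13116)
A(Y, Z) = 0
G + A(111, -53) = 13116 + 0 = 13116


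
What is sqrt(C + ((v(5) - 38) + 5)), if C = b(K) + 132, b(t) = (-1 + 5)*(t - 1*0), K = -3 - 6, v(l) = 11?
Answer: sqrt(74) ≈ 8.6023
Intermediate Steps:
K = -9
b(t) = 4*t (b(t) = 4*(t + 0) = 4*t)
C = 96 (C = 4*(-9) + 132 = -36 + 132 = 96)
sqrt(C + ((v(5) - 38) + 5)) = sqrt(96 + ((11 - 38) + 5)) = sqrt(96 + (-27 + 5)) = sqrt(96 - 22) = sqrt(74)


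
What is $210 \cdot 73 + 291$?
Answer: $15621$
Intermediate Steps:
$210 \cdot 73 + 291 = 15330 + 291 = 15621$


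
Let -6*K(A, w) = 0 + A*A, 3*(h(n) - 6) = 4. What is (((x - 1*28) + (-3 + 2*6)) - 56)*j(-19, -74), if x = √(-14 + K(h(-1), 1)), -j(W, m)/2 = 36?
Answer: 5400 - 16*I*√465 ≈ 5400.0 - 345.02*I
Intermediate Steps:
j(W, m) = -72 (j(W, m) = -2*36 = -72)
h(n) = 22/3 (h(n) = 6 + (⅓)*4 = 6 + 4/3 = 22/3)
K(A, w) = -A²/6 (K(A, w) = -(0 + A*A)/6 = -(0 + A²)/6 = -A²/6)
x = 2*I*√465/9 (x = √(-14 - (22/3)²/6) = √(-14 - ⅙*484/9) = √(-14 - 242/27) = √(-620/27) = 2*I*√465/9 ≈ 4.792*I)
(((x - 1*28) + (-3 + 2*6)) - 56)*j(-19, -74) = (((2*I*√465/9 - 1*28) + (-3 + 2*6)) - 56)*(-72) = (((2*I*√465/9 - 28) + (-3 + 12)) - 56)*(-72) = (((-28 + 2*I*√465/9) + 9) - 56)*(-72) = ((-19 + 2*I*√465/9) - 56)*(-72) = (-75 + 2*I*√465/9)*(-72) = 5400 - 16*I*√465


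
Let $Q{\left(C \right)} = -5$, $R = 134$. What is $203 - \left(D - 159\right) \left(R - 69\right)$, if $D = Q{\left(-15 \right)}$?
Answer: $10863$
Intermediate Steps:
$D = -5$
$203 - \left(D - 159\right) \left(R - 69\right) = 203 - \left(-5 - 159\right) \left(134 - 69\right) = 203 - \left(-164\right) 65 = 203 - -10660 = 203 + 10660 = 10863$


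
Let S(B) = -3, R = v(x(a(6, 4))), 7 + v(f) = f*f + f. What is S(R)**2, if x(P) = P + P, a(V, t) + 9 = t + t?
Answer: 9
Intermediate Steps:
a(V, t) = -9 + 2*t (a(V, t) = -9 + (t + t) = -9 + 2*t)
x(P) = 2*P
v(f) = -7 + f + f**2 (v(f) = -7 + (f*f + f) = -7 + (f**2 + f) = -7 + (f + f**2) = -7 + f + f**2)
R = -5 (R = -7 + 2*(-9 + 2*4) + (2*(-9 + 2*4))**2 = -7 + 2*(-9 + 8) + (2*(-9 + 8))**2 = -7 + 2*(-1) + (2*(-1))**2 = -7 - 2 + (-2)**2 = -7 - 2 + 4 = -5)
S(R)**2 = (-3)**2 = 9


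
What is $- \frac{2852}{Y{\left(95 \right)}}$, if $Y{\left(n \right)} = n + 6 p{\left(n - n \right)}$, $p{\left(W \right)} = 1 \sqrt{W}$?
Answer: $- \frac{2852}{95} \approx -30.021$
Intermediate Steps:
$p{\left(W \right)} = \sqrt{W}$
$Y{\left(n \right)} = n$ ($Y{\left(n \right)} = n + 6 \sqrt{n - n} = n + 6 \sqrt{0} = n + 6 \cdot 0 = n + 0 = n$)
$- \frac{2852}{Y{\left(95 \right)}} = - \frac{2852}{95}$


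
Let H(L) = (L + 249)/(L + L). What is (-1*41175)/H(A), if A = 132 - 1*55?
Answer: -3170475/163 ≈ -19451.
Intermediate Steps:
A = 77 (A = 132 - 55 = 77)
H(L) = (249 + L)/(2*L) (H(L) = (249 + L)/((2*L)) = (249 + L)*(1/(2*L)) = (249 + L)/(2*L))
(-1*41175)/H(A) = (-1*41175)/(((½)*(249 + 77)/77)) = -41175/((½)*(1/77)*326) = -41175/163/77 = -41175*77/163 = -3170475/163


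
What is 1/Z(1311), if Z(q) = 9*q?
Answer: 1/11799 ≈ 8.4753e-5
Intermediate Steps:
1/Z(1311) = 1/(9*1311) = 1/11799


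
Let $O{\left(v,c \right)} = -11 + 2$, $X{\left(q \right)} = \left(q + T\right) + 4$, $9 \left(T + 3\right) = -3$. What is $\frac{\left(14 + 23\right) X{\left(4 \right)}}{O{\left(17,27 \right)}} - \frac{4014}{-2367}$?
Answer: $- \frac{124192}{7101} \approx -17.489$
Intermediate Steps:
$T = - \frac{10}{3}$ ($T = -3 + \frac{1}{9} \left(-3\right) = -3 - \frac{1}{3} = - \frac{10}{3} \approx -3.3333$)
$X{\left(q \right)} = \frac{2}{3} + q$ ($X{\left(q \right)} = \left(q - \frac{10}{3}\right) + 4 = \left(- \frac{10}{3} + q\right) + 4 = \frac{2}{3} + q$)
$O{\left(v,c \right)} = -9$
$\frac{\left(14 + 23\right) X{\left(4 \right)}}{O{\left(17,27 \right)}} - \frac{4014}{-2367} = \frac{\left(14 + 23\right) \left(\frac{2}{3} + 4\right)}{-9} - \frac{4014}{-2367} = 37 \cdot \frac{14}{3} \left(- \frac{1}{9}\right) - - \frac{446}{263} = \frac{518}{3} \left(- \frac{1}{9}\right) + \frac{446}{263} = - \frac{518}{27} + \frac{446}{263} = - \frac{124192}{7101}$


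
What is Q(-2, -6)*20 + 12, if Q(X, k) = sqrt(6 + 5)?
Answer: 12 + 20*sqrt(11) ≈ 78.333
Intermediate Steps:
Q(X, k) = sqrt(11)
Q(-2, -6)*20 + 12 = sqrt(11)*20 + 12 = 20*sqrt(11) + 12 = 12 + 20*sqrt(11)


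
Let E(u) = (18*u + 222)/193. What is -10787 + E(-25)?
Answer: -2082119/193 ≈ -10788.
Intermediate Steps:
E(u) = 222/193 + 18*u/193 (E(u) = (222 + 18*u)*(1/193) = 222/193 + 18*u/193)
-10787 + E(-25) = -10787 + (222/193 + (18/193)*(-25)) = -10787 + (222/193 - 450/193) = -10787 - 228/193 = -2082119/193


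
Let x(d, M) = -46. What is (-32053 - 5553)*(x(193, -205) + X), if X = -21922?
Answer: 826128608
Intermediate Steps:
(-32053 - 5553)*(x(193, -205) + X) = (-32053 - 5553)*(-46 - 21922) = -37606*(-21968) = 826128608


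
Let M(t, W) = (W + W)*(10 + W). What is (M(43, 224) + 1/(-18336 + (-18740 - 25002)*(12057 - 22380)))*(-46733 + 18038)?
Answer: -90551525111875193/30102022 ≈ -3.0082e+9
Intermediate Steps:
M(t, W) = 2*W*(10 + W) (M(t, W) = (2*W)*(10 + W) = 2*W*(10 + W))
(M(43, 224) + 1/(-18336 + (-18740 - 25002)*(12057 - 22380)))*(-46733 + 18038) = (2*224*(10 + 224) + 1/(-18336 + (-18740 - 25002)*(12057 - 22380)))*(-46733 + 18038) = (2*224*234 + 1/(-18336 - 43742*(-10323)))*(-28695) = (104832 + 1/(-18336 + 451548666))*(-28695) = (104832 + 1/451530330)*(-28695) = (47334827554561/451530330)*(-28695) = -90551525111875193/30102022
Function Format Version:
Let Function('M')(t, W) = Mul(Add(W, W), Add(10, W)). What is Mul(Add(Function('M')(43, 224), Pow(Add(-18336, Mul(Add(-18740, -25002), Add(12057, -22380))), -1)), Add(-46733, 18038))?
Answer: Rational(-90551525111875193, 30102022) ≈ -3.0082e+9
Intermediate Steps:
Function('M')(t, W) = Mul(2, W, Add(10, W)) (Function('M')(t, W) = Mul(Mul(2, W), Add(10, W)) = Mul(2, W, Add(10, W)))
Mul(Add(Function('M')(43, 224), Pow(Add(-18336, Mul(Add(-18740, -25002), Add(12057, -22380))), -1)), Add(-46733, 18038)) = Mul(Add(Mul(2, 224, Add(10, 224)), Pow(Add(-18336, Mul(Add(-18740, -25002), Add(12057, -22380))), -1)), Add(-46733, 18038)) = Mul(Add(Mul(2, 224, 234), Pow(Add(-18336, Mul(-43742, -10323)), -1)), -28695) = Mul(Add(104832, Pow(Add(-18336, 451548666), -1)), -28695) = Mul(Add(104832, Pow(451530330, -1)), -28695) = Mul(Add(104832, Rational(1, 451530330)), -28695) = Mul(Rational(47334827554561, 451530330), -28695) = Rational(-90551525111875193, 30102022)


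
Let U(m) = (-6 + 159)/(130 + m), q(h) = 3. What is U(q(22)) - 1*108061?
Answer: -14371960/133 ≈ -1.0806e+5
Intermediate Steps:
U(m) = 153/(130 + m)
U(q(22)) - 1*108061 = 153/(130 + 3) - 1*108061 = 153/133 - 108061 = -14371960/133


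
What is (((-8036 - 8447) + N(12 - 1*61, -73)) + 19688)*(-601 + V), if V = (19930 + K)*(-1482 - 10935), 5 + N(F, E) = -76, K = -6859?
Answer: -507035221792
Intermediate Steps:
N(F, E) = -81 (N(F, E) = -5 - 76 = -81)
V = -162302607 (V = (19930 - 6859)*(-1482 - 10935) = 13071*(-12417) = -162302607)
(((-8036 - 8447) + N(12 - 1*61, -73)) + 19688)*(-601 + V) = (((-8036 - 8447) - 81) + 19688)*(-601 - 162302607) = ((-16483 - 81) + 19688)*(-162303208) = (-16564 + 19688)*(-162303208) = 3124*(-162303208) = -507035221792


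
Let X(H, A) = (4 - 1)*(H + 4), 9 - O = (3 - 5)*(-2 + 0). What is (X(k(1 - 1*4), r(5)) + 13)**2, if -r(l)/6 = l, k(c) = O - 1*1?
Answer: 1369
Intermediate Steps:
O = 5 (O = 9 - (3 - 5)*(-2 + 0) = 9 - (-2)*(-2) = 9 - 1*4 = 9 - 4 = 5)
k(c) = 4 (k(c) = 5 - 1*1 = 5 - 1 = 4)
r(l) = -6*l
X(H, A) = 12 + 3*H (X(H, A) = 3*(4 + H) = 12 + 3*H)
(X(k(1 - 1*4), r(5)) + 13)**2 = ((12 + 3*4) + 13)**2 = ((12 + 12) + 13)**2 = (24 + 13)**2 = 37**2 = 1369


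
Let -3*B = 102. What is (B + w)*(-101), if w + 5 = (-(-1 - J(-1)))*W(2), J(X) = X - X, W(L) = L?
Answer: 3737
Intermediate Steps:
B = -34 (B = -⅓*102 = -34)
J(X) = 0
w = -3 (w = -5 - (-1 - 1*0)*2 = -5 - (-1 + 0)*2 = -5 - 1*(-1)*2 = -5 + 1*2 = -5 + 2 = -3)
(B + w)*(-101) = (-34 - 3)*(-101) = -37*(-101) = 3737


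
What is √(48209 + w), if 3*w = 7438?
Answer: √456195/3 ≈ 225.14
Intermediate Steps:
w = 7438/3 (w = (⅓)*7438 = 7438/3 ≈ 2479.3)
√(48209 + w) = √(48209 + 7438/3) = √(152065/3) = √456195/3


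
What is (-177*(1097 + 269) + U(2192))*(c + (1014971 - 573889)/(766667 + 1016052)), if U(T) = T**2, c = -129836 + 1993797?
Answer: 15162752474308828362/1782719 ≈ 8.5054e+12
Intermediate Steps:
c = 1863961
(-177*(1097 + 269) + U(2192))*(c + (1014971 - 573889)/(766667 + 1016052)) = (-177*(1097 + 269) + 2192**2)*(1863961 + (1014971 - 573889)/(766667 + 1016052)) = (-177*1366 + 4804864)*(1863961 + 441082/1782719) = (-241782 + 4804864)*(1863961 + 441082*(1/1782719)) = 4563082*(1863961 + 441082/1782719) = 4563082*(3322919131041/1782719) = 15162752474308828362/1782719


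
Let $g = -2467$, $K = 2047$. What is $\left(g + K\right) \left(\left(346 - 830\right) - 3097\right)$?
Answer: $1504020$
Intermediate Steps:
$\left(g + K\right) \left(\left(346 - 830\right) - 3097\right) = \left(-2467 + 2047\right) \left(\left(346 - 830\right) - 3097\right) = - 420 \left(\left(346 - 830\right) - 3097\right) = - 420 \left(-484 - 3097\right) = \left(-420\right) \left(-3581\right) = 1504020$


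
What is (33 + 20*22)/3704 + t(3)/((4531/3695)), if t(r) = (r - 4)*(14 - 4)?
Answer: -134719637/16782824 ≈ -8.0272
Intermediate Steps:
t(r) = -40 + 10*r (t(r) = (-4 + r)*10 = -40 + 10*r)
(33 + 20*22)/3704 + t(3)/((4531/3695)) = (33 + 20*22)/3704 + (-40 + 10*3)/((4531/3695)) = (33 + 440)*(1/3704) + (-40 + 30)/((4531*(1/3695))) = 473*(1/3704) - 10/4531/3695 = 473/3704 - 10*3695/4531 = 473/3704 - 36950/4531 = -134719637/16782824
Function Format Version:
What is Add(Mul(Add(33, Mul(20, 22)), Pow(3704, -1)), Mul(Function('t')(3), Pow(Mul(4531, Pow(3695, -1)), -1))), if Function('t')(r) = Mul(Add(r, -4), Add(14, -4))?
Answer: Rational(-134719637, 16782824) ≈ -8.0272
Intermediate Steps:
Function('t')(r) = Add(-40, Mul(10, r)) (Function('t')(r) = Mul(Add(-4, r), 10) = Add(-40, Mul(10, r)))
Add(Mul(Add(33, Mul(20, 22)), Pow(3704, -1)), Mul(Function('t')(3), Pow(Mul(4531, Pow(3695, -1)), -1))) = Add(Mul(Add(33, Mul(20, 22)), Pow(3704, -1)), Mul(Add(-40, Mul(10, 3)), Pow(Mul(4531, Pow(3695, -1)), -1))) = Add(Mul(Add(33, 440), Rational(1, 3704)), Mul(Add(-40, 30), Pow(Mul(4531, Rational(1, 3695)), -1))) = Add(Mul(473, Rational(1, 3704)), Mul(-10, Pow(Rational(4531, 3695), -1))) = Add(Rational(473, 3704), Mul(-10, Rational(3695, 4531))) = Add(Rational(473, 3704), Rational(-36950, 4531)) = Rational(-134719637, 16782824)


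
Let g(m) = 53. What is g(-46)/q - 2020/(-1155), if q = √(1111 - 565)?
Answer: 404/231 + 53*√546/546 ≈ 4.0171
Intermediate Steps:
q = √546 ≈ 23.367
g(-46)/q - 2020/(-1155) = 53/(√546) - 2020/(-1155) = 53*(√546/546) - 2020*(-1/1155) = 53*√546/546 + 404/231 = 404/231 + 53*√546/546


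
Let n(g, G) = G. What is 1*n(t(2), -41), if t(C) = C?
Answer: -41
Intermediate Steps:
1*n(t(2), -41) = 1*(-41) = -41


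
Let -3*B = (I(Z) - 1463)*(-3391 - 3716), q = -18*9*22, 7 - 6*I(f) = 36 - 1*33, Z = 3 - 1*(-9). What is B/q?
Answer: 10392803/10692 ≈ 972.02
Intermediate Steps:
Z = 12 (Z = 3 + 9 = 12)
I(f) = ⅔ (I(f) = 7/6 - (36 - 1*33)/6 = 7/6 - (36 - 33)/6 = 7/6 - ⅙*3 = 7/6 - ½ = ⅔)
q = -3564 (q = -162*22 = -3564)
B = -10392803/3 (B = -(⅔ - 1463)*(-3391 - 3716)/3 = -(-4387)*(-7107)/9 = -⅓*10392803 = -10392803/3 ≈ -3.4643e+6)
B/q = -10392803/3/(-3564) = -10392803/3*(-1/3564) = 10392803/10692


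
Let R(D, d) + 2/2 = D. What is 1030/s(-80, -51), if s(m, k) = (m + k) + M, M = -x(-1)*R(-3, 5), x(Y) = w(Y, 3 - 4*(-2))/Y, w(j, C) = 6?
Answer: -206/31 ≈ -6.6452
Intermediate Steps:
R(D, d) = -1 + D
x(Y) = 6/Y
M = -24 (M = -6/(-1)*(-1 - 3) = -6*(-1)*(-4) = -(-6)*(-4) = -1*24 = -24)
s(m, k) = -24 + k + m (s(m, k) = (m + k) - 24 = (k + m) - 24 = -24 + k + m)
1030/s(-80, -51) = 1030/(-24 - 51 - 80) = 1030/(-155) = 1030*(-1/155) = -206/31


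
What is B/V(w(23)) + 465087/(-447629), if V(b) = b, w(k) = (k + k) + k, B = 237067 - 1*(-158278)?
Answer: 25276542286/4412343 ≈ 5728.6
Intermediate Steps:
B = 395345 (B = 237067 + 158278 = 395345)
w(k) = 3*k (w(k) = 2*k + k = 3*k)
B/V(w(23)) + 465087/(-447629) = 395345/((3*23)) + 465087/(-447629) = 395345/69 + 465087*(-1/447629) = 395345*(1/69) - 66441/63947 = 395345/69 - 66441/63947 = 25276542286/4412343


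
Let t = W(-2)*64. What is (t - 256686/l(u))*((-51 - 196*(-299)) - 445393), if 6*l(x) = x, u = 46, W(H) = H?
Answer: 299028093680/23 ≈ 1.3001e+10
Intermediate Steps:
l(x) = x/6
t = -128 (t = -2*64 = -128)
(t - 256686/l(u))*((-51 - 196*(-299)) - 445393) = (-128 - 256686/((1/6)*46))*((-51 - 196*(-299)) - 445393) = (-128 - 256686/23/3)*((-51 + 58604) - 445393) = (-128 - 256686*3/23)*(58553 - 445393) = (-128 - 770058/23)*(-386840) = -773002/23*(-386840) = 299028093680/23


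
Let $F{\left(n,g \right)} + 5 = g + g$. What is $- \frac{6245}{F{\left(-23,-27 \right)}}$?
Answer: $\frac{6245}{59} \approx 105.85$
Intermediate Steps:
$F{\left(n,g \right)} = -5 + 2 g$ ($F{\left(n,g \right)} = -5 + \left(g + g\right) = -5 + 2 g$)
$- \frac{6245}{F{\left(-23,-27 \right)}} = - \frac{6245}{-5 + 2 \left(-27\right)} = - \frac{6245}{-5 - 54} = - \frac{6245}{-59} = \left(-6245\right) \left(- \frac{1}{59}\right) = \frac{6245}{59}$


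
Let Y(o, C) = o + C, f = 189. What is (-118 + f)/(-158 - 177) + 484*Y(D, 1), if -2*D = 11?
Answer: -729701/335 ≈ -2178.2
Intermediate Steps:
D = -11/2 (D = -½*11 = -11/2 ≈ -5.5000)
Y(o, C) = C + o
(-118 + f)/(-158 - 177) + 484*Y(D, 1) = (-118 + 189)/(-158 - 177) + 484*(1 - 11/2) = 71/(-335) + 484*(-9/2) = 71*(-1/335) - 2178 = -71/335 - 2178 = -729701/335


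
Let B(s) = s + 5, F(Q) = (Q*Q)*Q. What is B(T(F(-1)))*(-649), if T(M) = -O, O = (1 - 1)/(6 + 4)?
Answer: -3245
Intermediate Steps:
F(Q) = Q**3 (F(Q) = Q**2*Q = Q**3)
O = 0 (O = 0/10 = 0*(1/10) = 0)
T(M) = 0 (T(M) = -1*0 = 0)
B(s) = 5 + s
B(T(F(-1)))*(-649) = (5 + 0)*(-649) = 5*(-649) = -3245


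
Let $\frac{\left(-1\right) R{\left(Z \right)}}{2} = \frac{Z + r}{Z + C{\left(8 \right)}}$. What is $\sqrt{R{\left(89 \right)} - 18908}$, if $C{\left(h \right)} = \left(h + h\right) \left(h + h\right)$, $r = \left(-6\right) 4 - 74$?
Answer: $\frac{i \sqrt{250057610}}{115} \approx 137.51 i$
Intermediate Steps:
$r = -98$ ($r = -24 - 74 = -98$)
$C{\left(h \right)} = 4 h^{2}$ ($C{\left(h \right)} = 2 h 2 h = 4 h^{2}$)
$R{\left(Z \right)} = - \frac{2 \left(-98 + Z\right)}{256 + Z}$ ($R{\left(Z \right)} = - 2 \frac{Z - 98}{Z + 4 \cdot 8^{2}} = - 2 \frac{-98 + Z}{Z + 4 \cdot 64} = - 2 \frac{-98 + Z}{Z + 256} = - 2 \frac{-98 + Z}{256 + Z} = - \frac{2 \left(-98 + Z\right)}{256 + Z}$)
$\sqrt{R{\left(89 \right)} - 18908} = \sqrt{\frac{2 \left(98 - 89\right)}{256 + 89} - 18908} = \sqrt{\frac{2 \left(98 - 89\right)}{345} - 18908} = \sqrt{2 \cdot \frac{1}{345} \cdot 9 - 18908} = \sqrt{\frac{6}{115} - 18908} = \sqrt{- \frac{2174414}{115}} = \frac{i \sqrt{250057610}}{115}$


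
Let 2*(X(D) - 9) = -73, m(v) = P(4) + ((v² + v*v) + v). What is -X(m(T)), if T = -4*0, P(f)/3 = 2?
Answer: 55/2 ≈ 27.500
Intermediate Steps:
P(f) = 6 (P(f) = 3*2 = 6)
T = 0
m(v) = 6 + v + 2*v² (m(v) = 6 + ((v² + v*v) + v) = 6 + ((v² + v²) + v) = 6 + (2*v² + v) = 6 + (v + 2*v²) = 6 + v + 2*v²)
X(D) = -55/2 (X(D) = 9 + (½)*(-73) = 9 - 73/2 = -55/2)
-X(m(T)) = -1*(-55/2) = 55/2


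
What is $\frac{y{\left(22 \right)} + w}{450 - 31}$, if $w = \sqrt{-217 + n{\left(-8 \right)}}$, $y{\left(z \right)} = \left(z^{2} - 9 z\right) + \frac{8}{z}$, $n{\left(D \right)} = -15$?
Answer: $\frac{3150}{4609} + \frac{2 i \sqrt{58}}{419} \approx 0.68344 + 0.036352 i$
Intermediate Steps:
$y{\left(z \right)} = z^{2} - 9 z + \frac{8}{z}$
$w = 2 i \sqrt{58}$ ($w = \sqrt{-217 - 15} = \sqrt{-232} = 2 i \sqrt{58} \approx 15.232 i$)
$\frac{y{\left(22 \right)} + w}{450 - 31} = \frac{\frac{8 + 22^{2} \left(-9 + 22\right)}{22} + 2 i \sqrt{58}}{450 - 31} = \frac{\frac{8 + 484 \cdot 13}{22} + 2 i \sqrt{58}}{419} = \left(\frac{8 + 6292}{22} + 2 i \sqrt{58}\right) \frac{1}{419} = \left(\frac{1}{22} \cdot 6300 + 2 i \sqrt{58}\right) \frac{1}{419} = \left(\frac{3150}{11} + 2 i \sqrt{58}\right) \frac{1}{419} = \frac{3150}{4609} + \frac{2 i \sqrt{58}}{419}$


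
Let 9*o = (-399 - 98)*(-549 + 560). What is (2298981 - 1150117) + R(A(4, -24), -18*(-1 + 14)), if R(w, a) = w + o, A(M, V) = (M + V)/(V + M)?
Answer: 10334318/9 ≈ 1.1483e+6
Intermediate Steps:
o = -5467/9 (o = ((-399 - 98)*(-549 + 560))/9 = (-497*11)/9 = (⅑)*(-5467) = -5467/9 ≈ -607.44)
A(M, V) = 1 (A(M, V) = (M + V)/(M + V) = 1)
R(w, a) = -5467/9 + w (R(w, a) = w - 5467/9 = -5467/9 + w)
(2298981 - 1150117) + R(A(4, -24), -18*(-1 + 14)) = (2298981 - 1150117) + (-5467/9 + 1) = 1148864 - 5458/9 = 10334318/9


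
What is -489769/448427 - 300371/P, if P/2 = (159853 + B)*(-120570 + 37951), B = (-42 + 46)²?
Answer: -1848259383157243/1692263167071142 ≈ -1.0922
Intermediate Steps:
B = 16 (B = 4² = 16)
P = -26416433822 (P = 2*((159853 + 16)*(-120570 + 37951)) = 2*(159869*(-82619)) = 2*(-13208216911) = -26416433822)
-489769/448427 - 300371/P = -489769/448427 - 300371/(-26416433822) = -489769*1/448427 - 300371*(-1/26416433822) = -69967/64061 + 300371/26416433822 = -1848259383157243/1692263167071142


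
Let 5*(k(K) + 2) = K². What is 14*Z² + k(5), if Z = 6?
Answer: 507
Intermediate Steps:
k(K) = -2 + K²/5
14*Z² + k(5) = 14*6² + (-2 + (⅕)*5²) = 14*36 + (-2 + (⅕)*25) = 504 + (-2 + 5) = 504 + 3 = 507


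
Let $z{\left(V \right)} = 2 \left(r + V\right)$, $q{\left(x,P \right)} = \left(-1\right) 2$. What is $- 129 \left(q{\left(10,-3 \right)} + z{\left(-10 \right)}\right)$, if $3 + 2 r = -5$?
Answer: $3870$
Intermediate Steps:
$r = -4$ ($r = - \frac{3}{2} + \frac{1}{2} \left(-5\right) = - \frac{3}{2} - \frac{5}{2} = -4$)
$q{\left(x,P \right)} = -2$
$z{\left(V \right)} = -8 + 2 V$ ($z{\left(V \right)} = 2 \left(-4 + V\right) = -8 + 2 V$)
$- 129 \left(q{\left(10,-3 \right)} + z{\left(-10 \right)}\right) = - 129 \left(-2 + \left(-8 + 2 \left(-10\right)\right)\right) = - 129 \left(-2 - 28\right) = \left(-129\right) \left(-30\right) = 3870$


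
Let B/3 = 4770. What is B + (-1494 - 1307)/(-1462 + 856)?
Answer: 8674661/606 ≈ 14315.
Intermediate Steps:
B = 14310 (B = 3*4770 = 14310)
B + (-1494 - 1307)/(-1462 + 856) = 14310 + (-1494 - 1307)/(-1462 + 856) = 14310 - 2801/(-606) = 14310 - 2801*(-1/606) = 14310 + 2801/606 = 8674661/606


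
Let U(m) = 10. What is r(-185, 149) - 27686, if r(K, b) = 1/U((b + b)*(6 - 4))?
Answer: -276859/10 ≈ -27686.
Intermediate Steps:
r(K, b) = ⅒ (r(K, b) = 1/10 = ⅒)
r(-185, 149) - 27686 = ⅒ - 27686 = -276859/10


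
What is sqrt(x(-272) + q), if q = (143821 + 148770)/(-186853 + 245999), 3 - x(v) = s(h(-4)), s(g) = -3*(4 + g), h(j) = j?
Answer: sqrt(27800335234)/59146 ≈ 2.8190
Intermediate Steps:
s(g) = -12 - 3*g
x(v) = 3 (x(v) = 3 - (-12 - 3*(-4)) = 3 - (-12 + 12) = 3 - 1*0 = 3 + 0 = 3)
q = 292591/59146 ≈ 4.9469
sqrt(x(-272) + q) = sqrt(3 + 292591/59146) = sqrt(470029/59146) = sqrt(27800335234)/59146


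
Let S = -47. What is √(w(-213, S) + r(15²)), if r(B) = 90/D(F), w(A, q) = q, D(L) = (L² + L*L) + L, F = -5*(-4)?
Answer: I*√315290/82 ≈ 6.8476*I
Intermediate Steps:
F = 20
D(L) = L + 2*L² (D(L) = (L² + L²) + L = 2*L² + L = L + 2*L²)
r(B) = 9/82 (r(B) = 90/((20*(1 + 2*20))) = 90/((20*(1 + 40))) = 90/((20*41)) = 90/820 = 90*(1/820) = 9/82)
√(w(-213, S) + r(15²)) = √(-47 + 9/82) = √(-3845/82) = I*√315290/82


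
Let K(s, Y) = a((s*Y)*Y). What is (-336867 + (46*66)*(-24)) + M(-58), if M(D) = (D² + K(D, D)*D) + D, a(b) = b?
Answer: 10910071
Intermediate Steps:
K(s, Y) = s*Y² (K(s, Y) = (s*Y)*Y = (Y*s)*Y = s*Y²)
M(D) = D + D² + D⁴ (M(D) = (D² + (D*D²)*D) + D = (D² + D³*D) + D = (D² + D⁴) + D = D + D² + D⁴)
(-336867 + (46*66)*(-24)) + M(-58) = (-336867 + (46*66)*(-24)) - 58*(1 - 58 + (-58)³) = (-336867 + 3036*(-24)) - 58*(1 - 58 - 195112) = (-336867 - 72864) - 58*(-195169) = -409731 + 11319802 = 10910071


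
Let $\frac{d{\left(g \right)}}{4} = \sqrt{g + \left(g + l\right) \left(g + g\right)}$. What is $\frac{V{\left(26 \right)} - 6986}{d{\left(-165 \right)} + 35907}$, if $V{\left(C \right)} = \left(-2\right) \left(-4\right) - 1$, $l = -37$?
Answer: $- \frac{83531651}{429416243} + \frac{27916 \sqrt{66495}}{1288248729} \approx -0.18894$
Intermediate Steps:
$V{\left(C \right)} = 7$ ($V{\left(C \right)} = 8 - 1 = 7$)
$d{\left(g \right)} = 4 \sqrt{g + 2 g \left(-37 + g\right)}$ ($d{\left(g \right)} = 4 \sqrt{g + \left(g - 37\right) \left(g + g\right)} = 4 \sqrt{g + \left(-37 + g\right) 2 g} = 4 \sqrt{g + 2 g \left(-37 + g\right)}$)
$\frac{V{\left(26 \right)} - 6986}{d{\left(-165 \right)} + 35907} = \frac{7 - 6986}{4 \sqrt{- 165 \left(-73 + 2 \left(-165\right)\right)} + 35907} = - \frac{6979}{4 \sqrt{- 165 \left(-73 - 330\right)} + 35907} = - \frac{6979}{4 \sqrt{\left(-165\right) \left(-403\right)} + 35907} = - \frac{6979}{4 \sqrt{66495} + 35907} = - \frac{6979}{35907 + 4 \sqrt{66495}}$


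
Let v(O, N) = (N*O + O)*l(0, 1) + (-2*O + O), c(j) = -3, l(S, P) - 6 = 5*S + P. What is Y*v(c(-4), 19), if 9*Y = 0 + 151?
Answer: -20989/3 ≈ -6996.3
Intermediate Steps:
l(S, P) = 6 + P + 5*S (l(S, P) = 6 + (5*S + P) = 6 + (P + 5*S) = 6 + P + 5*S)
Y = 151/9 (Y = (0 + 151)/9 = (⅑)*151 = 151/9 ≈ 16.778)
v(O, N) = 6*O + 7*N*O (v(O, N) = (N*O + O)*(6 + 1 + 5*0) + (-2*O + O) = (O + N*O)*(6 + 1 + 0) - O = (O + N*O)*7 - O = (7*O + 7*N*O) - O = 6*O + 7*N*O)
Y*v(c(-4), 19) = 151*(-3*(6 + 7*19))/9 = 151*(-3*(6 + 133))/9 = 151*(-3*139)/9 = (151/9)*(-417) = -20989/3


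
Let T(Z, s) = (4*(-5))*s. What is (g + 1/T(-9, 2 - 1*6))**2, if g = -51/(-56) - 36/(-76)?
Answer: 220908769/113209600 ≈ 1.9513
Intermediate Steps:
g = 1473/1064 (g = -51*(-1/56) - 36*(-1/76) = 51/56 + 9/19 = 1473/1064 ≈ 1.3844)
T(Z, s) = -20*s
(g + 1/T(-9, 2 - 1*6))**2 = (1473/1064 + 1/(-20*(2 - 1*6)))**2 = (1473/1064 + 1/(-20*(2 - 6)))**2 = (1473/1064 + 1/(-20*(-4)))**2 = (1473/1064 + 1/80)**2 = (14863/10640)**2 = 220908769/113209600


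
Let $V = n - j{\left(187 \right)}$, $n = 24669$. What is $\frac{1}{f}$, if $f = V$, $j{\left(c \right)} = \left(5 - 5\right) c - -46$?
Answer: $\frac{1}{24623} \approx 4.0612 \cdot 10^{-5}$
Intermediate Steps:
$j{\left(c \right)} = 46$ ($j{\left(c \right)} = 0 c + 46 = 0 + 46 = 46$)
$V = 24623$ ($V = 24669 - 46 = 24623$)
$f = 24623$
$\frac{1}{f} = \frac{1}{24623}$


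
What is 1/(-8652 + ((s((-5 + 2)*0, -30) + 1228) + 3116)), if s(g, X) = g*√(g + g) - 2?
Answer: -1/4310 ≈ -0.00023202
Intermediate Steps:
s(g, X) = -2 + √2*g^(3/2) (s(g, X) = g*√(2*g) - 2 = g*(√2*√g) - 2 = √2*g^(3/2) - 2 = -2 + √2*g^(3/2))
1/(-8652 + ((s((-5 + 2)*0, -30) + 1228) + 3116)) = 1/(-8652 + (((-2 + √2*((-5 + 2)*0)^(3/2)) + 1228) + 3116)) = 1/(-8652 + (((-2 + √2*(-3*0)^(3/2)) + 1228) + 3116)) = 1/(-8652 + (((-2 + √2*0^(3/2)) + 1228) + 3116)) = 1/(-8652 + (((-2 + √2*0) + 1228) + 3116)) = 1/(-8652 + (((-2 + 0) + 1228) + 3116)) = 1/(-8652 + ((-2 + 1228) + 3116)) = 1/(-8652 + (1226 + 3116)) = 1/(-8652 + 4342) = 1/(-4310) = -1/4310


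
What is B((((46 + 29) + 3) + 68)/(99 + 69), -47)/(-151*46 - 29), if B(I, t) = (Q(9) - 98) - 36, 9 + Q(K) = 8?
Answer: 3/155 ≈ 0.019355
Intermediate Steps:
Q(K) = -1 (Q(K) = -9 + 8 = -1)
B(I, t) = -135 (B(I, t) = (-1 - 98) - 36 = -99 - 36 = -135)
B((((46 + 29) + 3) + 68)/(99 + 69), -47)/(-151*46 - 29) = -135/(-151*46 - 29) = -135/(-6946 - 29) = -135/(-6975) = -135*(-1/6975) = 3/155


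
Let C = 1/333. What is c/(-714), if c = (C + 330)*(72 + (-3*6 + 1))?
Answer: -6044005/237762 ≈ -25.420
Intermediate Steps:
C = 1/333 ≈ 0.0030030
c = 6044005/333 (c = (1/333 + 330)*(72 + (-3*6 + 1)) = 109891*(72 + (-18 + 1))/333 = 109891*(72 - 17)/333 = (109891/333)*55 = 6044005/333 ≈ 18150.)
c/(-714) = (6044005/333)/(-714) = (6044005/333)*(-1/714) = -6044005/237762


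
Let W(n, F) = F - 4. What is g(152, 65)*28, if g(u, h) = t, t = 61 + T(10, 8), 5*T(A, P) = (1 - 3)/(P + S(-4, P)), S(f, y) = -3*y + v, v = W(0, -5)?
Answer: 213556/125 ≈ 1708.4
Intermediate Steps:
W(n, F) = -4 + F
v = -9 (v = -4 - 5 = -9)
S(f, y) = -9 - 3*y (S(f, y) = -3*y - 9 = -9 - 3*y)
T(A, P) = -2/(5*(-9 - 2*P)) (T(A, P) = ((1 - 3)/(P + (-9 - 3*P)))/5 = (-2/(-9 - 2*P))/5 = -2/(5*(-9 - 2*P)))
t = 7627/125 (t = 61 + 2/(5*(9 + 2*8)) = 61 + 2/(5*(9 + 16)) = 61 + (2/5)/25 = 61 + (2/5)*(1/25) = 61 + 2/125 = 7627/125 ≈ 61.016)
g(u, h) = 7627/125
g(152, 65)*28 = (7627/125)*28 = 213556/125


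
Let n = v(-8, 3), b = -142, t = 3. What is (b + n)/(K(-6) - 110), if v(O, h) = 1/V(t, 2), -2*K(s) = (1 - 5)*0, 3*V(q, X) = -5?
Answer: 713/550 ≈ 1.2964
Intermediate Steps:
V(q, X) = -5/3 (V(q, X) = (⅓)*(-5) = -5/3)
K(s) = 0 (K(s) = -(1 - 5)*0/2 = -(-2)*0 = -½*0 = 0)
v(O, h) = -⅗ (v(O, h) = 1/(-5/3) = -⅗)
n = -⅗ ≈ -0.60000
(b + n)/(K(-6) - 110) = (-142 - ⅗)/(0 - 110) = -713/5/(-110) = -713/5*(-1/110) = 713/550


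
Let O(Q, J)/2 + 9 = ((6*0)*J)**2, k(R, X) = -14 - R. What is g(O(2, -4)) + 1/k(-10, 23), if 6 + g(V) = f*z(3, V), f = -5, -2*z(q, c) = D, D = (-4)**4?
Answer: 2535/4 ≈ 633.75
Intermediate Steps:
D = 256
z(q, c) = -128 (z(q, c) = -1/2*256 = -128)
O(Q, J) = -18 (O(Q, J) = -18 + 2*((6*0)*J)**2 = -18 + 2*(0*J)**2 = -18 + 2*0**2 = -18 + 2*0 = -18 + 0 = -18)
g(V) = 634 (g(V) = -6 - 5*(-128) = -6 + 640 = 634)
g(O(2, -4)) + 1/k(-10, 23) = 634 + 1/(-14 - 1*(-10)) = 634 + 1/(-14 + 10) = 634 + 1/(-4) = 634 - 1/4 = 2535/4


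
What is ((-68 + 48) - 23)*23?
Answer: -989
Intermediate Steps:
((-68 + 48) - 23)*23 = (-20 - 23)*23 = -43*23 = -989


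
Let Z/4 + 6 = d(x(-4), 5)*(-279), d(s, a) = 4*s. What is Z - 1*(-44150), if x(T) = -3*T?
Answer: -9442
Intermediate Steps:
Z = -53592 (Z = -24 + 4*((4*(-3*(-4)))*(-279)) = -24 + 4*((4*12)*(-279)) = -24 + 4*(48*(-279)) = -24 + 4*(-13392) = -24 - 53568 = -53592)
Z - 1*(-44150) = -53592 - 1*(-44150) = -53592 + 44150 = -9442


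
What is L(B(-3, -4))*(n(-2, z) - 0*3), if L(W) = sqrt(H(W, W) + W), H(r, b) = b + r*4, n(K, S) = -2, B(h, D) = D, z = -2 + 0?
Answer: -4*I*sqrt(6) ≈ -9.798*I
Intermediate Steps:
z = -2
H(r, b) = b + 4*r
L(W) = sqrt(6)*sqrt(W) (L(W) = sqrt((W + 4*W) + W) = sqrt(5*W + W) = sqrt(6*W) = sqrt(6)*sqrt(W))
L(B(-3, -4))*(n(-2, z) - 0*3) = (sqrt(6)*sqrt(-4))*(-2 - 0*3) = (sqrt(6)*(2*I))*(-2 - 1*0) = (2*I*sqrt(6))*(-2 + 0) = (2*I*sqrt(6))*(-2) = -4*I*sqrt(6)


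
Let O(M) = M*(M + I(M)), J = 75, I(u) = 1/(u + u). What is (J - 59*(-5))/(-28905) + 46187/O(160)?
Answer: 176741740/98664327 ≈ 1.7913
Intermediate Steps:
I(u) = 1/(2*u)
O(M) = M*(M + 1/(2*M))
(J - 59*(-5))/(-28905) + 46187/O(160) = (75 - 59*(-5))/(-28905) + 46187/(½ + 160²) = (75 + 295)*(-1/28905) + 46187/(½ + 25600) = 370*(-1/28905) + 46187/(51201/2) = -74/5781 + 46187*(2/51201) = -74/5781 + 92374/51201 = 176741740/98664327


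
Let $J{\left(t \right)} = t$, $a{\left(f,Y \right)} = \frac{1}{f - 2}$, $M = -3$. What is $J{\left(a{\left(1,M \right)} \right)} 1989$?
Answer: $-1989$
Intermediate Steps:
$a{\left(f,Y \right)} = \frac{1}{-2 + f}$
$J{\left(a{\left(1,M \right)} \right)} 1989 = \frac{1}{-2 + 1} \cdot 1989 = \frac{1}{-1} \cdot 1989 = \left(-1\right) 1989 = -1989$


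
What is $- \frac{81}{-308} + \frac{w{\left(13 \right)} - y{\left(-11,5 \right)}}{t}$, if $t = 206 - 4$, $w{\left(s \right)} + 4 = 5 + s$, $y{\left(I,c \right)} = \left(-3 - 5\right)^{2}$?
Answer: $\frac{481}{31108} \approx 0.015462$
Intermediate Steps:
$y{\left(I,c \right)} = 64$ ($y{\left(I,c \right)} = \left(-8\right)^{2} = 64$)
$w{\left(s \right)} = 1 + s$ ($w{\left(s \right)} = -4 + \left(5 + s\right) = 1 + s$)
$t = 202$
$- \frac{81}{-308} + \frac{w{\left(13 \right)} - y{\left(-11,5 \right)}}{t} = - \frac{81}{-308} + \frac{\left(1 + 13\right) - 64}{202} = \left(-81\right) \left(- \frac{1}{308}\right) + \left(14 - 64\right) \frac{1}{202} = \frac{81}{308} - \frac{25}{101} = \frac{481}{31108}$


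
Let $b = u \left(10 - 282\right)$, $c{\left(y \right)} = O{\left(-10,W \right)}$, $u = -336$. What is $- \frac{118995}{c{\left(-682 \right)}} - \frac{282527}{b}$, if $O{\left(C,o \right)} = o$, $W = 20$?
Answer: $- \frac{77720297}{13056} \approx -5952.8$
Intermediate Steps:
$c{\left(y \right)} = 20$
$b = 91392$ ($b = - 336 \left(10 - 282\right) = \left(-336\right) \left(-272\right) = 91392$)
$- \frac{118995}{c{\left(-682 \right)}} - \frac{282527}{b} = - \frac{118995}{20} - \frac{282527}{91392} = \left(-118995\right) \frac{1}{20} - \frac{40361}{13056} = - \frac{23799}{4} - \frac{40361}{13056} = - \frac{77720297}{13056}$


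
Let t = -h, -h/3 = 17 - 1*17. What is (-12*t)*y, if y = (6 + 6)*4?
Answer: 0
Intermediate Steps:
h = 0 (h = -3*(17 - 1*17) = -3*(17 - 17) = -3*0 = 0)
y = 48 (y = 12*4 = 48)
t = 0 (t = -1*0 = 0)
(-12*t)*y = -12*0*48 = 0*48 = 0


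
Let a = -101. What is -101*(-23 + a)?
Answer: 12524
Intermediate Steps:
-101*(-23 + a) = -101*(-23 - 101) = -101*(-124) = 12524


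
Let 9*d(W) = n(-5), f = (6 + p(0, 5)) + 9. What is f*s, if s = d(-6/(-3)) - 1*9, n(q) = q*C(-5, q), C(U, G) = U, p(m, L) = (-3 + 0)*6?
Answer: 56/3 ≈ 18.667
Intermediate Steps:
p(m, L) = -18 (p(m, L) = -3*6 = -18)
f = -3 (f = (6 - 18) + 9 = -12 + 9 = -3)
n(q) = -5*q (n(q) = q*(-5) = -5*q)
d(W) = 25/9 (d(W) = (-5*(-5))/9 = (1/9)*25 = 25/9)
s = -56/9 (s = 25/9 - 1*9 = 25/9 - 9 = -56/9 ≈ -6.2222)
f*s = -3*(-56/9) = 56/3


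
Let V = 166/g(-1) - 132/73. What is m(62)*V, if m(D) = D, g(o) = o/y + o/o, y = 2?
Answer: 1494448/73 ≈ 20472.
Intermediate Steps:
g(o) = 1 + o/2 (g(o) = o/2 + o/o = o*(½) + 1 = o/2 + 1 = 1 + o/2)
V = 24104/73 (V = 166/(1 + (½)*(-1)) - 132/73 = 166/(1 - ½) - 132*1/73 = 166/(½) - 132/73 = 166*2 - 132/73 = 332 - 132/73 = 24104/73 ≈ 330.19)
m(62)*V = 62*(24104/73) = 1494448/73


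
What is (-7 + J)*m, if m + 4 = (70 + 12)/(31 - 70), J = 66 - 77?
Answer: 1428/13 ≈ 109.85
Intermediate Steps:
J = -11
m = -238/39 (m = -4 + (70 + 12)/(31 - 70) = -4 + 82/(-39) = -4 + 82*(-1/39) = -4 - 82/39 = -238/39 ≈ -6.1026)
(-7 + J)*m = (-7 - 11)*(-238/39) = -18*(-238/39) = 1428/13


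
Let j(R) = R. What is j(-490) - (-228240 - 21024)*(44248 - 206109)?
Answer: -40346120794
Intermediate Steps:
j(-490) - (-228240 - 21024)*(44248 - 206109) = -490 - (-228240 - 21024)*(44248 - 206109) = -490 - (-249264)*(-161861) = -490 - 1*40346120304 = -490 - 40346120304 = -40346120794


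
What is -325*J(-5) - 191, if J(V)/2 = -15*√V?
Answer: -191 + 9750*I*√5 ≈ -191.0 + 21802.0*I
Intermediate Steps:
J(V) = -30*√V (J(V) = 2*(-15*√V) = -30*√V)
-325*J(-5) - 191 = -(-9750)*√(-5) - 191 = -(-9750)*I*√5 - 191 = 9750*I*√5 - 191 = -191 + 9750*I*√5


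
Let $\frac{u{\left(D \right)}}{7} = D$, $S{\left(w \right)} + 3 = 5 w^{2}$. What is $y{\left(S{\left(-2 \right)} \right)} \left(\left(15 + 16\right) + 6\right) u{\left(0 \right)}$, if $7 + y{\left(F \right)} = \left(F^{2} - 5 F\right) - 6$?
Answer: $0$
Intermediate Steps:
$S{\left(w \right)} = -3 + 5 w^{2}$
$u{\left(D \right)} = 7 D$
$y{\left(F \right)} = -13 + F^{2} - 5 F$ ($y{\left(F \right)} = -7 - \left(6 - F^{2} + 5 F\right) = -13 + F^{2} - 5 F$)
$y{\left(S{\left(-2 \right)} \right)} \left(\left(15 + 16\right) + 6\right) u{\left(0 \right)} = \left(-13 + \left(-3 + 5 \left(-2\right)^{2}\right)^{2} - 5 \left(-3 + 5 \left(-2\right)^{2}\right)\right) \left(\left(15 + 16\right) + 6\right) 7 \cdot 0 = \left(-13 + \left(-3 + 5 \cdot 4\right)^{2} - 5 \left(-3 + 5 \cdot 4\right)\right) \left(31 + 6\right) 0 = \left(-13 + \left(-3 + 20\right)^{2} - 5 \left(-3 + 20\right)\right) 37 \cdot 0 = \left(-13 + 17^{2} - 85\right) 37 \cdot 0 = \left(-13 + 289 - 85\right) 37 \cdot 0 = 191 \cdot 37 \cdot 0 = 7067 \cdot 0 = 0$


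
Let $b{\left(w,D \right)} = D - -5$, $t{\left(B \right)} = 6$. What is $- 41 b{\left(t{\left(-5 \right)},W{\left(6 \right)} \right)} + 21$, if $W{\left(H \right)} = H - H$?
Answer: $-184$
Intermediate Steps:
$W{\left(H \right)} = 0$
$b{\left(w,D \right)} = 5 + D$ ($b{\left(w,D \right)} = D + 5 = 5 + D$)
$- 41 b{\left(t{\left(-5 \right)},W{\left(6 \right)} \right)} + 21 = - 41 \left(5 + 0\right) + 21 = \left(-41\right) 5 + 21 = -205 + 21 = -184$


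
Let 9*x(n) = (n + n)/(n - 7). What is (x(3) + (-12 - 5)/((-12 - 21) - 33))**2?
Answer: 1/121 ≈ 0.0082645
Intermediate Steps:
x(n) = 2*n/(9*(-7 + n)) (x(n) = ((n + n)/(n - 7))/9 = ((2*n)/(-7 + n))/9 = (2*n/(-7 + n))/9 = 2*n/(9*(-7 + n)))
(x(3) + (-12 - 5)/((-12 - 21) - 33))**2 = ((2/9)*3/(-7 + 3) + (-12 - 5)/((-12 - 21) - 33))**2 = ((2/9)*3/(-4) - 17/(-33 - 33))**2 = ((2/9)*3*(-1/4) - 17/(-66))**2 = (-1/6 - 17*(-1/66))**2 = (-1/6 + 17/66)**2 = (1/11)**2 = 1/121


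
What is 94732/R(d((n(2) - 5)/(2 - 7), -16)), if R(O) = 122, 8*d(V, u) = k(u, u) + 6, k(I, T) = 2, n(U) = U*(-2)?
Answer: 47366/61 ≈ 776.49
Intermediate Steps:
n(U) = -2*U
d(V, u) = 1 (d(V, u) = (2 + 6)/8 = (⅛)*8 = 1)
94732/R(d((n(2) - 5)/(2 - 7), -16)) = 94732/122 = 94732*(1/122) = 47366/61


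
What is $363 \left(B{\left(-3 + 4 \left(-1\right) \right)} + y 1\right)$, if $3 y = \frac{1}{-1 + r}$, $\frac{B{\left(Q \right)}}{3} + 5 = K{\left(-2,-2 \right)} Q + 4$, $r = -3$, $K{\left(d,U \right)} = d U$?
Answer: $- \frac{126445}{4} \approx -31611.0$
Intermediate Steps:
$K{\left(d,U \right)} = U d$
$B{\left(Q \right)} = -3 + 12 Q$ ($B{\left(Q \right)} = -15 + 3 \left(\left(-2\right) \left(-2\right) Q + 4\right) = -15 + 3 \left(4 Q + 4\right) = -15 + 3 \left(4 + 4 Q\right) = -15 + \left(12 + 12 Q\right) = -3 + 12 Q$)
$y = - \frac{1}{12}$ ($y = \frac{1}{3 \left(-1 - 3\right)} = \frac{1}{3 \left(-4\right)} = \frac{1}{3} \left(- \frac{1}{4}\right) = - \frac{1}{12} \approx -0.083333$)
$363 \left(B{\left(-3 + 4 \left(-1\right) \right)} + y 1\right) = 363 \left(\left(-3 + 12 \left(-3 + 4 \left(-1\right)\right)\right) - \frac{1}{12}\right) = 363 \left(\left(-3 + 12 \left(-3 - 4\right)\right) - \frac{1}{12}\right) = 363 \left(\left(-3 + 12 \left(-7\right)\right) - \frac{1}{12}\right) = 363 \left(\left(-3 - 84\right) - \frac{1}{12}\right) = 363 \left(-87 - \frac{1}{12}\right) = 363 \left(- \frac{1045}{12}\right) = - \frac{126445}{4}$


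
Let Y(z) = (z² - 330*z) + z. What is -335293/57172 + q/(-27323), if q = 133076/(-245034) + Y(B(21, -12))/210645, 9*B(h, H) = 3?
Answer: -236427997734294536519/40314314176633116540 ≈ -5.8646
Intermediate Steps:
B(h, H) = ⅓ (B(h, H) = (⅑)*3 = ⅓)
Y(z) = z² - 329*z
q = -14029319428/25807593465 (q = 133076/(-245034) + ((-329 + ⅓)/3)/210645 = 133076*(-1/245034) + ((⅓)*(-986/3))*(1/210645) = -66538/122517 - 986/9*1/210645 = -66538/122517 - 986/1895805 = -14029319428/25807593465 ≈ -0.54361)
-335293/57172 + q/(-27323) = -335293/57172 - 14029319428/25807593465/(-27323) = -335293*1/57172 - 14029319428/25807593465*(-1/27323) = -335293/57172 + 14029319428/705140876244195 = -236427997734294536519/40314314176633116540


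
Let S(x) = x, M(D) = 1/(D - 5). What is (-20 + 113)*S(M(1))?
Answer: -93/4 ≈ -23.250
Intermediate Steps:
M(D) = 1/(-5 + D)
(-20 + 113)*S(M(1)) = (-20 + 113)/(-5 + 1) = 93/(-4) = 93*(-¼) = -93/4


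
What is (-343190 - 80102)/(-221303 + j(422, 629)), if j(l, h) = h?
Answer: 211646/110337 ≈ 1.9182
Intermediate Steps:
(-343190 - 80102)/(-221303 + j(422, 629)) = (-343190 - 80102)/(-221303 + 629) = -423292/(-220674) = -423292*(-1/220674) = 211646/110337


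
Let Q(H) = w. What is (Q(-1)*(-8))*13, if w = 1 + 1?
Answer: -208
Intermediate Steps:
w = 2
Q(H) = 2
(Q(-1)*(-8))*13 = (2*(-8))*13 = -16*13 = -208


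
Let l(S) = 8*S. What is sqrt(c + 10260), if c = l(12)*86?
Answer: 2*sqrt(4629) ≈ 136.07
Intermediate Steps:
c = 8256 (c = (8*12)*86 = 96*86 = 8256)
sqrt(c + 10260) = sqrt(8256 + 10260) = sqrt(18516) = 2*sqrt(4629)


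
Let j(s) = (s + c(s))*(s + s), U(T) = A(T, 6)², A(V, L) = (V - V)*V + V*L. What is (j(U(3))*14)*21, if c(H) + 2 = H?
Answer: 123070752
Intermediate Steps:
c(H) = -2 + H
A(V, L) = L*V (A(V, L) = 0*V + L*V = 0 + L*V = L*V)
U(T) = 36*T² (U(T) = (6*T)² = 36*T²)
j(s) = 2*s*(-2 + 2*s) (j(s) = (s + (-2 + s))*(s + s) = (-2 + 2*s)*(2*s) = 2*s*(-2 + 2*s))
(j(U(3))*14)*21 = ((4*(36*3²)*(-1 + 36*3²))*14)*21 = ((4*(36*9)*(-1 + 36*9))*14)*21 = ((4*324*(-1 + 324))*14)*21 = ((4*324*323)*14)*21 = (418608*14)*21 = 5860512*21 = 123070752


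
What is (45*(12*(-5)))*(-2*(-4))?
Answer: -21600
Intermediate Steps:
(45*(12*(-5)))*(-2*(-4)) = (45*(-60))*8 = -2700*8 = -21600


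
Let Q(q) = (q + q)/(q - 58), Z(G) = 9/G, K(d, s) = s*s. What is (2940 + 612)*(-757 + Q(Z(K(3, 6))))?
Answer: -207044896/77 ≈ -2.6889e+6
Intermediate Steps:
K(d, s) = s**2
Q(q) = 2*q/(-58 + q) (Q(q) = (2*q)/(-58 + q) = 2*q/(-58 + q))
(2940 + 612)*(-757 + Q(Z(K(3, 6)))) = (2940 + 612)*(-757 + 2*(9/(6**2))/(-58 + 9/(6**2))) = 3552*(-757 + 2*(9/36)/(-58 + 9/36)) = 3552*(-757 + 2*(9*(1/36))/(-58 + 9*(1/36))) = 3552*(-757 + 2*(1/4)/(-58 + 1/4)) = 3552*(-757 + 2*(1/4)/(-231/4)) = 3552*(-757 + 2*(1/4)*(-4/231)) = 3552*(-757 - 2/231) = 3552*(-174869/231) = -207044896/77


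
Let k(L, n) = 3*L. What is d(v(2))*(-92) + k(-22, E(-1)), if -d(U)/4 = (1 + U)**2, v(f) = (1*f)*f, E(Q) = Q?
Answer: 9134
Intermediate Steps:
v(f) = f**2 (v(f) = f*f = f**2)
d(U) = -4*(1 + U)**2
d(v(2))*(-92) + k(-22, E(-1)) = -4*(1 + 2**2)**2*(-92) + 3*(-22) = -4*(1 + 4)**2*(-92) - 66 = -4*5**2*(-92) - 66 = -4*25*(-92) - 66 = -100*(-92) - 66 = 9200 - 66 = 9134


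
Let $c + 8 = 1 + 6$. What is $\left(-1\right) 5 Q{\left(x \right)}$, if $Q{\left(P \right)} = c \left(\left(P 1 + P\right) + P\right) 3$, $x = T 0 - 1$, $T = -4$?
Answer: $-45$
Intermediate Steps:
$c = -1$ ($c = -8 + \left(1 + 6\right) = -8 + 7 = -1$)
$x = -1$ ($x = \left(-4\right) 0 - 1 = 0 - 1 = -1$)
$Q{\left(P \right)} = - 9 P$ ($Q{\left(P \right)} = - (\left(P 1 + P\right) + P) 3 = - (\left(P + P\right) + P) 3 = - (2 P + P) 3 = - 3 P 3 = - 9 P$)
$\left(-1\right) 5 Q{\left(x \right)} = \left(-1\right) 5 \left(\left(-9\right) \left(-1\right)\right) = \left(-5\right) 9 = -45$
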